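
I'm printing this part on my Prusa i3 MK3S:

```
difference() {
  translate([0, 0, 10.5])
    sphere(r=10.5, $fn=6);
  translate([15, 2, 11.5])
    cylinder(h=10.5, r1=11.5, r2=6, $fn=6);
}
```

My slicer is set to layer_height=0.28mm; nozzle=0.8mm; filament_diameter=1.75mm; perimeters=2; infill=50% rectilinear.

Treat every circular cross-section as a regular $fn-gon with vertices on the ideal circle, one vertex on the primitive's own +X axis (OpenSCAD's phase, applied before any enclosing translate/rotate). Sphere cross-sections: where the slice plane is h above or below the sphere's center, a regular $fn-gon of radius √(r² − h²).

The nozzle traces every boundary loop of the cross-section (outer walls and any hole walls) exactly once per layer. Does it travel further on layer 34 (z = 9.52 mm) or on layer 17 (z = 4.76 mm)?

layer 34 (z = 9.52 mm)

Layer 34 (z = 9.52): the r=10.5 sphere contributes a regular 6-gon of circumradius √(10.5²−0.98²) = 10.454 (perimeter = 2·6·10.454·sin(180°/6) = 62.72 mm); the cone at (15, 2) does not reach this height (z outside [11.5, 22]); Taking the first minus the rest: none of the subtracted shapes is present at this height, so the r=10.5 sphere is unchanged — boundary = 62.72 mm. So its perimeter = 62.72 mm. Layer 17 (z = 4.76): the r=10.5 sphere slices to a regular 6-gon of circumradius 8.792 (√(r²−h²) with h=5.74 from center) (perimeter = 2·6·8.792·sin(180°/6) = 52.75 mm); the cone at (15, 2) is not intersected at this z (z outside [11.5, 22]); Subtracting the remaining from the first: none of the subtracted shapes is present at this height, so the r=10.5 sphere is unchanged — boundary = 52.75 mm. So its perimeter = 52.75 mm. Layer 34 is larger (62.72 vs 52.75 mm).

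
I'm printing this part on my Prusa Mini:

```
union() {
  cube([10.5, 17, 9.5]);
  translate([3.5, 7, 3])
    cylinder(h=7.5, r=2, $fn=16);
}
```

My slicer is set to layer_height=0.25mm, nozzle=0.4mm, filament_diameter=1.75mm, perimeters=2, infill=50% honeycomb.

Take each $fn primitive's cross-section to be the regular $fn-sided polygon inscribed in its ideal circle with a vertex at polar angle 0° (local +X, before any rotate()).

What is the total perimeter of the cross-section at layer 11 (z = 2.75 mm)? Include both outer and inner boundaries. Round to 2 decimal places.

At z = 2.75 mm: the cube (footprint 10.5×17) is included at this height (perimeter 55.00 mm); the cylinder at (3.5, 7) does not reach this height (z outside [3, 10.5]); Merging all regions: only the 10.5×17 cube is present, so the union is just that shape — boundary = 55.00 mm. Overall, the cross-section is a single solid region. Total boundary length (outer) = 55.00 mm.

55.00 mm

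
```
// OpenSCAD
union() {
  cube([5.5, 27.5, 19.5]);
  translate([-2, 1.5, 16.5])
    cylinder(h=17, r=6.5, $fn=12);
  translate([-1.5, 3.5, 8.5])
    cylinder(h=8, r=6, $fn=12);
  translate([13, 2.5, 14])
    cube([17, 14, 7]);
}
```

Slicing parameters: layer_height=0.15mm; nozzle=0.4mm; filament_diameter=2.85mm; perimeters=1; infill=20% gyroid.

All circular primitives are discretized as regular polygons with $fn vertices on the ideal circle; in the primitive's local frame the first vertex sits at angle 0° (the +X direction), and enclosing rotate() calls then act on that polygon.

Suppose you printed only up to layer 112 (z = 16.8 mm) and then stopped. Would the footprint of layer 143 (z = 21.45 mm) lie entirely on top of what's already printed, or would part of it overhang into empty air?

Compare the two slices. At z = 16.8: the cube is present — its section is the full 5.5×27.5 rectangle (area 151.25 mm²); the r=6.5 cylinder at (-2, 1.5) gives a regular 12-gon of circumradius 6.5 (constant along its height) (area = (12/2)·6.500²·sin(360°/12) = 126.75 mm²); the cylinder at (-1.5, 3.5) does not reach this height (z outside [8.5, 16.5]); the 17×14 cube at (13, 2.5) contributes its full rectangle (area 238.00 mm²); Combining (union): the regions partially overlap — summed areas 516.00 mm² minus the doubly-counted overlap 25.67 mm² gives 490.33 mm² — area = 490.33 mm². At z = 21.45: the cube is absent (z outside [0, 19.5]); the cylinder at (-2, 1.5): section is a regular 12-gon, circumradius r=6.5 (area = (12/2)·6.500²·sin(360°/12) = 126.75 mm²); the cylinder at (-1.5, 3.5) is not intersected at this z (z outside [8.5, 16.5]); the cube at (13, 2.5) is absent (z outside [14, 21]); Merging all regions: only the r=6.5 cylinder at (-2, 1.5) is present, so the union is just that shape — area = 126.75 mm². Checking containment: the cross-section at z = 21.45 is a subset of the cross-section at z = 16.8.

entirely on top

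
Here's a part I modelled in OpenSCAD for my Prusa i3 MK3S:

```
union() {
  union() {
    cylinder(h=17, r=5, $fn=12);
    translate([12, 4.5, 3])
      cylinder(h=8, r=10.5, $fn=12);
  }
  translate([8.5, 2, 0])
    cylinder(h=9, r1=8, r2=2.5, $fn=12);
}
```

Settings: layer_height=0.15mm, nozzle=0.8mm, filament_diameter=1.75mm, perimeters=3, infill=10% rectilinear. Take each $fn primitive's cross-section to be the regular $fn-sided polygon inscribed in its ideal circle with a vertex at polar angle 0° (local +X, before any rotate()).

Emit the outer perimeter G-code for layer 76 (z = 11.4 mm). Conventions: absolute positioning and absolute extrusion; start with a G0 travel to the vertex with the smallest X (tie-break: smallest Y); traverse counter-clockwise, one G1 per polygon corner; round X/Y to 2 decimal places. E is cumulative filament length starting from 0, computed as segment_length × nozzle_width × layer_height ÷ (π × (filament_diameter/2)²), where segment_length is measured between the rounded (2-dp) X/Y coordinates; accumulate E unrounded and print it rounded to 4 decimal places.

At z = 11.4 mm: the r=5 cylinder gives a regular 12-gon of circumradius 5 (constant along its height); the cylinder at (12, 4.5) is absent (z outside [3, 11]); Taking the union: only the r=5 cylinder is present, so the union is just that shape — 1 connected region; the cone at (8.5, 2) does not reach this height (z outside [0, 9]); Combining (union): only that combined region is present, so the union is just that shape — 1 connected region. The outline is a single polygon with 12 vertices. Extrusion per mm of travel: 0.8 × 0.15 / (π × 0.875²) = 0.049890. Accumulating E over each segment gives final E = 1.5495.

G0 X-5.00 Y0.00 Z11.40
G1 X-4.33 Y-2.50 E0.1291
G1 X-2.50 Y-4.33 E0.2582
G1 X0.00 Y-5.00 E0.3874
G1 X2.50 Y-4.33 E0.5165
G1 X4.33 Y-2.50 E0.6456
G1 X5.00 Y0.00 E0.7747
G1 X4.33 Y2.50 E0.9039
G1 X2.50 Y4.33 E1.0330
G1 X0.00 Y5.00 E1.1621
G1 X-2.50 Y4.33 E1.2912
G1 X-4.33 Y2.50 E1.4204
G1 X-5.00 Y0.00 E1.5495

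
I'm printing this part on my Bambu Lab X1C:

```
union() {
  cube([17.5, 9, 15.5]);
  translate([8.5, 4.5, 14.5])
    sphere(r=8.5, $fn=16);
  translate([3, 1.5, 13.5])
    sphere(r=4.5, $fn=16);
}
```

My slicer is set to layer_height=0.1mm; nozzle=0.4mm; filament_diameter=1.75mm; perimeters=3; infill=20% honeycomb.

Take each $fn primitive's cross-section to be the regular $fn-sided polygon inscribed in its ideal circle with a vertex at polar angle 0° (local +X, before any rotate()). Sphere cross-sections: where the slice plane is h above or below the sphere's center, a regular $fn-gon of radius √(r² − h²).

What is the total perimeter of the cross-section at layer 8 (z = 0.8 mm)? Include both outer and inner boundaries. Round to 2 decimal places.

53.00 mm

At z = 0.8 mm: the cube is present — its section is the full 17.5×9 rectangle (perimeter 53.00 mm); the sphere at (8.5, 4.5) is absent (|z−center|=13.700 > r=8.5); the sphere at (3, 1.5) is not intersected at this z (|z−center|=12.700 > r=4.5); Taking the union: only the 17.5×9 cube is present, so the union is just that shape — boundary = 53.00 mm. Overall, the cross-section is a single solid region. Total boundary length (outer) = 53.00 mm.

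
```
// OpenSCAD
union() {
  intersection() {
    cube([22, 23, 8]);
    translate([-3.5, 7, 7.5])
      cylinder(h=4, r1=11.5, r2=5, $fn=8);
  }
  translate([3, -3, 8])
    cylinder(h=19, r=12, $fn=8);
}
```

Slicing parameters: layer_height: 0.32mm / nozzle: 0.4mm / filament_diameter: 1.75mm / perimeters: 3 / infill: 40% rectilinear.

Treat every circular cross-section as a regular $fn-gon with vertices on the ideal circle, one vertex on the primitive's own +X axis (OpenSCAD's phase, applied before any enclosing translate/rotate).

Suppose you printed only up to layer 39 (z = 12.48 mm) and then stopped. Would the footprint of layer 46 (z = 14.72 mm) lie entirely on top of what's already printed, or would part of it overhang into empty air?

entirely on top

Compare the two slices. At z = 12.48: the cube is absent (z outside [0, 8]); the cone at (-3.5, 7) is not intersected at this z (z outside [7.5, 11.5]); Keeping only the common overlap: at least one operand is absent at this height, so nothing remains; the cylinder at (3, -3): section is a regular 8-gon, circumradius r=12 (area = (8/2)·12.000²·sin(360°/8) = 407.29 mm²); Taking the union: only the r=12 cylinder at (3, -3) is present, so the union is just that shape — area = 407.29 mm². At z = 14.72: the cube is not intersected at this z (z outside [0, 8]); the cone at (-3.5, 7) does not reach this height (z outside [7.5, 11.5]); Keeping only the common overlap: at least one operand is absent at this height, so nothing remains; the r=12 cylinder at (3, -3) contributes a regular 8-gon of circumradius 12 (area = (8/2)·12.000²·sin(360°/8) = 407.29 mm²); Combining (union): only the r=12 cylinder at (3, -3) is present, so the union is just that shape — area = 407.29 mm². Checking containment: the cross-section at z = 14.72 is a subset of the cross-section at z = 12.48.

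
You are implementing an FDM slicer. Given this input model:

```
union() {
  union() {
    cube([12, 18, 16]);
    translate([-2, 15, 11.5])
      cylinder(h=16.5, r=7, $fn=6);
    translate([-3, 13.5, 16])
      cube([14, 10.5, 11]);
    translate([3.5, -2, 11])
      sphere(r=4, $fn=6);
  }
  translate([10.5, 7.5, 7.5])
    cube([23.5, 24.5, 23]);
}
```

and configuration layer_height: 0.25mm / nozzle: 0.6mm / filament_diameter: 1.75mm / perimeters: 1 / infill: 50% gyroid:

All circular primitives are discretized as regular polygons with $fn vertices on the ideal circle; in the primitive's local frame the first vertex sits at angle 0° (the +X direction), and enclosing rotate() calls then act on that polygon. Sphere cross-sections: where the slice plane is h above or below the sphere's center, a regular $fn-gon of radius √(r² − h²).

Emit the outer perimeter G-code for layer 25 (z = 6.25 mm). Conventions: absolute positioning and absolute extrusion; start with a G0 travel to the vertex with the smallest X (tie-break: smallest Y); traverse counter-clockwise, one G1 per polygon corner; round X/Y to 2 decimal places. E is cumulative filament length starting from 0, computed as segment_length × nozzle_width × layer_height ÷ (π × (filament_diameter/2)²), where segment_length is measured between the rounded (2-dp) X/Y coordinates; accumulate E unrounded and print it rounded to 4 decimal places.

G0 X0.00 Y0.00 Z6.25
G1 X12.00 Y0.00 E0.7484
G1 X12.00 Y18.00 E1.8709
G1 X0.00 Y18.00 E2.6192
G1 X0.00 Y0.00 E3.7418

At z = 6.25 mm: the cube is present — its section is the full 12×18 rectangle; the cylinder at (-2, 15) does not reach this height (z outside [11.5, 28]); the cube at (-3, 13.5) is absent (z outside [16, 27]); the sphere at (3.5, -2) is not intersected at this z (|z−center|=4.750 > r=4); Combining (union): only the 12×18 cube is present, so the union is just that shape — 1 connected region; the cube at (10.5, 7.5) does not reach this height (z outside [7.5, 30.5]); Combining (union): only the result so far is present, so the union is just that shape — 1 connected region. The outline is a single polygon with 4 vertices. Extrusion per mm of travel: 0.6 × 0.25 / (π × 0.875²) = 0.062363. Accumulating E over each segment gives final E = 3.7418.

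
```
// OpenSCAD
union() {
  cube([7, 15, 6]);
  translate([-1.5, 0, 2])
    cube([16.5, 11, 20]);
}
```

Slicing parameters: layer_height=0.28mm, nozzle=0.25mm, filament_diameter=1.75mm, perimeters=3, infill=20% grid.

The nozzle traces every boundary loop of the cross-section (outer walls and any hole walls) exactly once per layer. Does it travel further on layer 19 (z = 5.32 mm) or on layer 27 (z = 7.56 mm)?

Layer 19 (z = 5.32): the 7×15 cube contributes its full rectangle (perimeter 44.00 mm); the cube at (-1.5, 0) is present — its section is the full 16.5×11 rectangle (perimeter 55.00 mm); Merging all regions: the regions partially overlap (shared area 77.00 mm²), so the edge portions inside another operand are dropped and the merged outline is re-measured after clipping — boundary = 63.00 mm. So its perimeter = 63.00 mm. Layer 27 (z = 7.56): the cube is not intersected at this z (z outside [0, 6]); the cube at (-1.5, 0) is present — its section is the full 16.5×11 rectangle (perimeter 55.00 mm); Combining (union): only the 16.5×11 cube at (-1.5, 0) is present, so the union is just that shape — boundary = 55.00 mm. So its perimeter = 55.00 mm. Layer 19 is larger (63.00 vs 55.00 mm).

layer 19 (z = 5.32 mm)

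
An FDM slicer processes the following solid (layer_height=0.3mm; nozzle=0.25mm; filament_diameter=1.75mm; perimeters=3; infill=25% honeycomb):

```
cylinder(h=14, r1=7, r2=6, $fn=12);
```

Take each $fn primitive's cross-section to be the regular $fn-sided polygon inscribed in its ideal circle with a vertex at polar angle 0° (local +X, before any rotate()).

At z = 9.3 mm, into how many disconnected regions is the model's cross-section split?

At z = 9.3 mm: the cone: at t=0.664 of its height the radius interpolates to r₁+(r₂−r₁)t = 6.336, giving a regular 12-gon of that circumradius. The result has 1 disconnected region.

1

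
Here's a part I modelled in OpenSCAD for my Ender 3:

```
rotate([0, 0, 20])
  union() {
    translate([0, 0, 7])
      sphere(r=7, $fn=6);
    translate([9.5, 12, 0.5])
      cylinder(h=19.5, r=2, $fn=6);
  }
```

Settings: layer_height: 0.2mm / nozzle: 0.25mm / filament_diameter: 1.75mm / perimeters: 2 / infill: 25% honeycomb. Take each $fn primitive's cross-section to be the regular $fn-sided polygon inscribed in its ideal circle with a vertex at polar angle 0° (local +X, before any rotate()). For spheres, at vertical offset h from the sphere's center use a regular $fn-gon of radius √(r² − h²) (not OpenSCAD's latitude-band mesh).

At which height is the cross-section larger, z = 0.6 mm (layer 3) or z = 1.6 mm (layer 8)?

Layer 3 (z = 0.6): the sphere: section is a regular 6-gon, circumradius = √(r²−h²) = √(7²−6.4²) = 2.835 (area = (6/2)·2.835²·sin(360°/6) = 20.89 mm²); the r=2 cylinder at (9.5, 12) gives a regular 6-gon of circumradius 2 (constant along its height) (area = (6/2)·2.000²·sin(360°/6) = 10.39 mm²); Merging all regions: the 2 present regions are separate (no shared area or edge), so areas and boundary lengths simply add and each stays a separate island — area = 31.28 mm²; (rotated 20° about Z; rotation is an isometry so areas/perimeters/island counts are preserved). So its area = 31.28 mm². Layer 8 (z = 1.6): the r=7 sphere slices to a regular 6-gon of circumradius 4.454 (√(r²−h²) with h=5.4 from center) (area = (6/2)·4.454²·sin(360°/6) = 51.55 mm²); the r=2 cylinder at (9.5, 12) gives a regular 6-gon of circumradius 2 (constant along its height) (area = (6/2)·2.000²·sin(360°/6) = 10.39 mm²); Taking the union: the 2 present regions are separate (no shared area or edge), so areas and boundary lengths simply add and each stays a separate island — area = 61.94 mm²; (whole slice rotated 20° about Z — lengths, areas and connectivity unchanged). So its area = 61.94 mm². Layer 8 is larger (61.94 vs 31.28 mm²).

layer 8 (z = 1.6 mm)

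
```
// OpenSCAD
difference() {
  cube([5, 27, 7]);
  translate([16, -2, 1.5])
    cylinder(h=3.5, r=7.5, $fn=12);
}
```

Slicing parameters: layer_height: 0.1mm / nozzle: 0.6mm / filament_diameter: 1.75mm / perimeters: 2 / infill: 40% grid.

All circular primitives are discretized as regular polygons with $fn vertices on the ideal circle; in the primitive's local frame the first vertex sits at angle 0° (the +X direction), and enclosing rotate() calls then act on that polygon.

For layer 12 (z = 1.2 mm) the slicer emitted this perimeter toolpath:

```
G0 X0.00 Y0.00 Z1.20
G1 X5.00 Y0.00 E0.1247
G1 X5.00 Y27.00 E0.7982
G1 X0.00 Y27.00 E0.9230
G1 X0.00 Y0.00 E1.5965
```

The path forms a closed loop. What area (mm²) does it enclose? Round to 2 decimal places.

135.00 mm²

Apply the shoelace formula to the sequence of (X, Y) vertices; enclosed area = 135.00 mm².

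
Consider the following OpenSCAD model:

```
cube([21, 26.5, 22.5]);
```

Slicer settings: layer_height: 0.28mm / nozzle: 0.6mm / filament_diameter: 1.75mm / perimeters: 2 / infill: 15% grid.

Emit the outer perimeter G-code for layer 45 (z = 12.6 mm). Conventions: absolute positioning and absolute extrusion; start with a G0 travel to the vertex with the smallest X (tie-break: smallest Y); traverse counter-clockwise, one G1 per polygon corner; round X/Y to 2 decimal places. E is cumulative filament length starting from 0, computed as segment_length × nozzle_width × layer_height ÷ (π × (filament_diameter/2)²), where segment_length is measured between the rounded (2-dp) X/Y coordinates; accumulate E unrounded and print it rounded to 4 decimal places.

G0 X0.00 Y0.00 Z12.60
G1 X21.00 Y0.00 E1.4668
G1 X21.00 Y26.50 E3.3177
G1 X0.00 Y26.50 E4.7845
G1 X0.00 Y0.00 E6.6354

At z = 12.6 mm: the 21×26.5 cube contributes its full rectangle. The outline is a single polygon with 4 vertices. Extrusion per mm of travel: 0.6 × 0.28 / (π × 0.875²) = 0.069846. Accumulating E over each segment gives final E = 6.6354.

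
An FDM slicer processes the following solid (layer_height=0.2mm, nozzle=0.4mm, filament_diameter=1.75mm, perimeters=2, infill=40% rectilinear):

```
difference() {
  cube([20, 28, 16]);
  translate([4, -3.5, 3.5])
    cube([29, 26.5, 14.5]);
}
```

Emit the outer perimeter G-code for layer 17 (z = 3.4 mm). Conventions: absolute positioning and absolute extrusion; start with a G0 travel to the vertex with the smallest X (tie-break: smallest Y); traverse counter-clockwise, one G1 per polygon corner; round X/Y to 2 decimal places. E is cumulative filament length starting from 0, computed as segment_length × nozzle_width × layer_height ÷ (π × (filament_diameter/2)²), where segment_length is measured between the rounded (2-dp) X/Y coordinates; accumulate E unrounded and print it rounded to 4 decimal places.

At z = 3.4 mm: the cube (footprint 20×28) is included at this height; the cube at (4, -3.5) is not intersected at this z (z outside [3.5, 18]); Subtracting the remaining from the first: none of the subtracted shapes is present at this height, so the 20×28 cube is unchanged — 1 connected region. The outline is a single polygon with 4 vertices. Extrusion per mm of travel: 0.4 × 0.2 / (π × 0.875²) = 0.033260. Accumulating E over each segment gives final E = 3.1930.

G0 X0.00 Y0.00 Z3.40
G1 X20.00 Y0.00 E0.6652
G1 X20.00 Y28.00 E1.5965
G1 X0.00 Y28.00 E2.2617
G1 X0.00 Y0.00 E3.1930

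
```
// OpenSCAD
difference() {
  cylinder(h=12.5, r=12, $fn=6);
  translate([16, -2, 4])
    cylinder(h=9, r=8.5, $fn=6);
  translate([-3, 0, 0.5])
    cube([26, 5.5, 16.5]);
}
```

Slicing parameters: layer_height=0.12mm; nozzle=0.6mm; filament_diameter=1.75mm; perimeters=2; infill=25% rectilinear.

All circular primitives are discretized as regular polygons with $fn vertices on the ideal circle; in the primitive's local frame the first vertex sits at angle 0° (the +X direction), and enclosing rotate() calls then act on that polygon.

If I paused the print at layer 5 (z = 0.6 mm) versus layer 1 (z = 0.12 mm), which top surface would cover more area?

Layer 5 (z = 0.6): the cylinder: section is a regular 6-gon, circumradius r=12 (area = (6/2)·12.000²·sin(360°/6) = 374.12 mm²); the cylinder at (16, -2) is not intersected at this z (z outside [4, 13]); the cube at (-3, 0) is present — its section is the full 26×5.5 rectangle (area 143.00 mm²); After the difference (first − rest): starting from the r=12 cylinder (374.12 mm²), the 26×5.5 cube at (-3, 0) partially overlaps it — only the 73.77 mm² overlap (of its 143.00 mm²) is removed, clipping the outline — area = 300.36 mm². So its area = 300.36 mm². Layer 1 (z = 0.12): the r=12 cylinder contributes a regular 6-gon of circumradius 12 (area = (6/2)·12.000²·sin(360°/6) = 374.12 mm²); the cylinder at (16, -2) does not reach this height (z outside [4, 13]); the cube at (-3, 0) does not reach this height (z outside [0.5, 17]); After the difference (first − rest): none of the subtracted shapes is present at this height, so the r=12 cylinder is unchanged — area = 374.12 mm². So its area = 374.12 mm². Layer 1 is larger (374.12 vs 300.36 mm²).

layer 1 (z = 0.12 mm)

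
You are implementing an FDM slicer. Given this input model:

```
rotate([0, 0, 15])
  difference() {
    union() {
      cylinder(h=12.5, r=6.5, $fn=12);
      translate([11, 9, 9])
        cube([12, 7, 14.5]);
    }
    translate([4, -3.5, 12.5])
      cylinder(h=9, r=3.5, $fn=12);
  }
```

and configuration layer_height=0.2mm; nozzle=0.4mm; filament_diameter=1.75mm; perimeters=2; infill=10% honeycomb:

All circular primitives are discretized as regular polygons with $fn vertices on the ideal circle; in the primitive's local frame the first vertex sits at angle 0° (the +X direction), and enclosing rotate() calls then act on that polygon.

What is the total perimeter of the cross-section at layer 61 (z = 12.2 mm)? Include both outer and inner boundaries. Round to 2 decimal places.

78.38 mm

At z = 12.2 mm: the cylinder: section is a regular 12-gon, circumradius r=6.5 (perimeter = 2·12·6.500·sin(180°/12) = 40.38 mm); the 12×7 cube at (11, 9) contributes its full rectangle (perimeter 38.00 mm); Taking the union: the 2 present regions are separate (no shared area or edge), so areas and boundary lengths simply add and each stays a separate island — boundary = 78.38 mm; the cylinder at (4, -3.5) is not intersected at this z (z outside [12.5, 21.5]); Subtracting the remaining from the first: none of the subtracted shapes is present at this height, so the result so far is unchanged — boundary = 78.38 mm; (whole slice rotated 15° about Z — lengths, areas and connectivity unchanged). Overall, the cross-section has 2 separate islands. Total boundary length (outer) = 78.38 mm.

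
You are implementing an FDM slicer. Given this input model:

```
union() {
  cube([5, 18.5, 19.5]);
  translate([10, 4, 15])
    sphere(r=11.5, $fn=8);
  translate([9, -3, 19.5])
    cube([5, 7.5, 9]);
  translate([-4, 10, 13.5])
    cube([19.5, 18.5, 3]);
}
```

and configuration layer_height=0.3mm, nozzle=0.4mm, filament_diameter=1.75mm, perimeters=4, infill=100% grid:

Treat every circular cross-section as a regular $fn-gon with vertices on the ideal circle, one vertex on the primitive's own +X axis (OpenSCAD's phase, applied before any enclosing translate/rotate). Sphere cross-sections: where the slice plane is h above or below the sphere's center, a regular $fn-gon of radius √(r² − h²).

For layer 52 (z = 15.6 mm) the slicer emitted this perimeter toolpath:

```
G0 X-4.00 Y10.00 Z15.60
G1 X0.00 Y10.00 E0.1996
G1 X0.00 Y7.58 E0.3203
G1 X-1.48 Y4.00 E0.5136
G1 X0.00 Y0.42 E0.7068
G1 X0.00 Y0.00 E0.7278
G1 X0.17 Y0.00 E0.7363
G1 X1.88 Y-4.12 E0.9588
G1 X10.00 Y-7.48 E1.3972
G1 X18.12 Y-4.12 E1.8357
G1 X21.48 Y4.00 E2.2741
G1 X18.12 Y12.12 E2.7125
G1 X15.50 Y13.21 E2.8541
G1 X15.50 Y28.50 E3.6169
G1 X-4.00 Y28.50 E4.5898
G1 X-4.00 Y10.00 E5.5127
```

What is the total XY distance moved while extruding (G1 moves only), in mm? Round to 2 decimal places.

110.50 mm

Sum the Euclidean lengths of each G1 segment: total = 110.50 mm.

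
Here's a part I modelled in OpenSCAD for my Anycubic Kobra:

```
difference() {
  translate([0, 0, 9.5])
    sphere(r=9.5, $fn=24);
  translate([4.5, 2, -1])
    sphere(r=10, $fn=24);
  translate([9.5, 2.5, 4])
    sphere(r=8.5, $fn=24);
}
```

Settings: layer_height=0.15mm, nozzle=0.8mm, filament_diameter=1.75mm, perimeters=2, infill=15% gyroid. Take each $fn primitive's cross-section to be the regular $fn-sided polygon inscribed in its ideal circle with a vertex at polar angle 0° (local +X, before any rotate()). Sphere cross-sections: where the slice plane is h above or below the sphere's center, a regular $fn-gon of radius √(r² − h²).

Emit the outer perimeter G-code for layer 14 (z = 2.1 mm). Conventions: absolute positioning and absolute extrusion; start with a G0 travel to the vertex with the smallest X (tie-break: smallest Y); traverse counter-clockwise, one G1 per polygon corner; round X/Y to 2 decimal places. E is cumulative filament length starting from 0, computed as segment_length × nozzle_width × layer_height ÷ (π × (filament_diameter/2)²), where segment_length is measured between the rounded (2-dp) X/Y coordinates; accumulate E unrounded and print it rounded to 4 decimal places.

At z = 2.1 mm: the r=9.5 sphere contributes a regular 24-gon of circumradius √(9.5²−7.4²) = 5.957; the sphere at (4.5, 2): section is a regular 24-gon, circumradius = √(r²−h²) = √(10²−3.1²) = 9.507; the sphere at (9.5, 2.5): section is a regular 24-gon, circumradius = √(r²−h²) = √(8.5²−1.9²) = 8.285; Taking the first minus the rest: starting from the r=9.5 sphere, the r=10 sphere at (4.5, 2) partially overlaps it — only the 99.73 mm² overlap (of its 280.74 mm²) is removed, clipping the outline; the r=8.5 sphere at (9.5, 2.5) misses the remaining region (no effect) — 1 connected region. The outline is a single polygon with 14 vertices. Extrusion per mm of travel: 0.8 × 0.15 / (π × 0.875²) = 0.049890. Accumulating E over each segment gives final E = 1.1471.

G0 X-5.96 Y0.00 Z2.10
G1 X-5.75 Y-1.54 E0.0775
G1 X-5.16 Y-2.98 E0.1552
G1 X-4.21 Y-4.21 E0.2327
G1 X-2.98 Y-5.16 E0.3103
G1 X-1.54 Y-5.75 E0.3879
G1 X-0.74 Y-5.86 E0.4282
G1 X-2.22 Y-4.72 E0.5214
G1 X-3.73 Y-2.75 E0.6452
G1 X-4.68 Y-0.46 E0.7689
G1 X-5.01 Y2.00 E0.8927
G1 X-4.82 Y3.42 E0.9642
G1 X-5.16 Y2.98 E0.9920
G1 X-5.75 Y1.54 E1.0696
G1 X-5.96 Y0.00 E1.1471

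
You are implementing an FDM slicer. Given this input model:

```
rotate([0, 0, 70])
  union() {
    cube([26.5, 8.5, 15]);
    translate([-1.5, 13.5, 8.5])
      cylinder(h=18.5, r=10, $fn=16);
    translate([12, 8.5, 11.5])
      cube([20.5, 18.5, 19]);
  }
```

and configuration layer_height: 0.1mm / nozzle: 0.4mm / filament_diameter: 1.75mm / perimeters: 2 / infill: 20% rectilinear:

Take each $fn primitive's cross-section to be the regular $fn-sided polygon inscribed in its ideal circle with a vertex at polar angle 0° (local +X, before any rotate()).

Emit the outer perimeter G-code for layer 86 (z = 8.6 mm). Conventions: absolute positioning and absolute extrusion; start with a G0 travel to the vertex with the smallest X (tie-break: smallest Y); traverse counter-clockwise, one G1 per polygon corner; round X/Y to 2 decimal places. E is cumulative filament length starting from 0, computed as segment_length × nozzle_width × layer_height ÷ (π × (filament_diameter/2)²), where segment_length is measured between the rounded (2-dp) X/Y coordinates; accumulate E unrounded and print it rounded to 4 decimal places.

G0 X-23.19 Y2.77 Z8.60
G1 X-22.26 Y-1.02 E0.0649
G1 X-19.95 Y-4.17 E0.1299
G1 X-16.62 Y-6.19 E0.1946
G1 X-12.76 Y-6.78 E0.2596
G1 X-8.97 Y-5.86 E0.3244
G1 X-5.83 Y-3.55 E0.3893
G1 X-3.80 Y-0.21 E0.4543
G1 X-3.57 Y1.30 E0.4797
G1 X0.00 Y0.00 E0.5428
G1 X9.06 Y24.90 E0.9835
G1 X1.08 Y27.81 E1.1247
G1 X-5.61 Y9.44 E1.4499
G1 X-6.44 Y10.58 E1.4733
G1 X-9.78 Y12.60 E1.5382
G1 X-13.64 Y13.20 E1.6032
G1 X-17.43 Y12.27 E1.6681
G1 X-20.57 Y9.96 E1.7329
G1 X-22.60 Y6.63 E1.7978
G1 X-23.19 Y2.77 E1.8627

At z = 8.6 mm: the cube (footprint 26.5×8.5) is included at this height; the r=10 cylinder at (-1.5, 13.5) contributes a regular 16-gon of circumradius 10; the cube at (12, 8.5) does not reach this height (z outside [11.5, 30.5]); Taking the union: the regions partially overlap (shared area 22.07 mm²), so overlapping operands fuse into one piece — 1 connected region; (rotated 70° about Z; rotation is an isometry so areas/perimeters/island counts are preserved). The outline is a single polygon with 19 vertices. Extrusion per mm of travel: 0.4 × 0.1 / (π × 0.875²) = 0.016630. Accumulating E over each segment gives final E = 1.8627.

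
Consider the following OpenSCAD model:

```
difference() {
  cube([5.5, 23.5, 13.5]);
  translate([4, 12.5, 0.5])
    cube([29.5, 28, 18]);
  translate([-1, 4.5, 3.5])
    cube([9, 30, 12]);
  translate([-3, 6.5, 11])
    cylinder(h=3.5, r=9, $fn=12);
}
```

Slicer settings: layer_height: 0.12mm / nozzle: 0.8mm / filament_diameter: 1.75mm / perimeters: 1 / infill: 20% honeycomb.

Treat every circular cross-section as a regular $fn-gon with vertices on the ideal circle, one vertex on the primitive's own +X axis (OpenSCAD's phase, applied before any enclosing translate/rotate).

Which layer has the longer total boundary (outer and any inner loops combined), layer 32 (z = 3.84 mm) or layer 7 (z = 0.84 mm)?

layer 7 (z = 0.84 mm)

Layer 32 (z = 3.84): the 5.5×23.5 cube contributes its full rectangle (perimeter 58.00 mm); the cube at (4, 12.5) is present — its section is the full 29.5×28 rectangle (perimeter 115.00 mm); the cube at (-1, 4.5) (footprint 9×30) is included at this height (perimeter 78.00 mm); the cylinder at (-3, 6.5) is not intersected at this z (z outside [11, 14.5]); After the difference (first − rest): starting from the 5.5×23.5 cube, the 29.5×28 cube at (4, 12.5) partially overlaps it — only the 16.50 mm² overlap (of its 826.00 mm²) is removed, clipping the outline; the 9×30 cube at (-1, 4.5) partially overlaps it — only the 88.00 mm² overlap (of its 270.00 mm²) is removed, clipping the outline — boundary = 20.00 mm. So its perimeter = 20.00 mm. Layer 7 (z = 0.84): the 5.5×23.5 cube contributes its full rectangle (perimeter 58.00 mm); the 29.5×28 cube at (4, 12.5) contributes its full rectangle (perimeter 115.00 mm); the cube at (-1, 4.5) does not reach this height (z outside [3.5, 15.5]); the cylinder at (-3, 6.5) is not intersected at this z (z outside [11, 14.5]); After the difference (first − rest): starting from the 5.5×23.5 cube, the 29.5×28 cube at (4, 12.5) partially overlaps it — only the 16.50 mm² overlap (of its 826.00 mm²) is removed, clipping the outline — boundary = 58.00 mm. So its perimeter = 58.00 mm. Layer 7 is larger (58.00 vs 20.00 mm).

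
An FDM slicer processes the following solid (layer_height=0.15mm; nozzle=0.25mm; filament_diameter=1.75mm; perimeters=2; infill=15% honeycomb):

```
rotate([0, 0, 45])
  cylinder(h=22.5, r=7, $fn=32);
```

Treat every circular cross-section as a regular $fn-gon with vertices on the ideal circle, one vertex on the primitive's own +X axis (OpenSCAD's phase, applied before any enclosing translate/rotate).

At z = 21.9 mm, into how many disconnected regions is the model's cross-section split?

1

At z = 21.9 mm: the r=7 cylinder contributes a regular 32-gon of circumradius 7; (whole slice rotated 45° about Z — lengths, areas and connectivity unchanged). The result has 1 disconnected region.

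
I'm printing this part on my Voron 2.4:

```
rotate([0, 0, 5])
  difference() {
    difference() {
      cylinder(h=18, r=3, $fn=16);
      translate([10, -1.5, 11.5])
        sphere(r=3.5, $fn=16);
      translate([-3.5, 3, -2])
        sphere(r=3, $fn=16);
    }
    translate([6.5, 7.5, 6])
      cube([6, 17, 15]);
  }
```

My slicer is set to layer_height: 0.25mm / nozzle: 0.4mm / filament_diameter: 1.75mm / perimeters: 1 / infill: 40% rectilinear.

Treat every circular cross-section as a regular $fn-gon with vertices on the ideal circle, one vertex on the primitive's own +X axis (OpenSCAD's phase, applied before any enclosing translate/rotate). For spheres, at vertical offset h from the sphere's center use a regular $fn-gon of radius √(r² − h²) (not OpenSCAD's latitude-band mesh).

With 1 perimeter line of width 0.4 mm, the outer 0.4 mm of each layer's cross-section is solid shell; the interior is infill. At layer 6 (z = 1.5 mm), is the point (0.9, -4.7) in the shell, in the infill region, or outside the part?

outside

At z = 1.5 mm: the r=3 cylinder contributes a regular 16-gon of circumradius 3; the sphere at (10, -1.5) is not intersected at this z (|z−center|=10.000 > r=3.5); the sphere at (-3.5, 3) does not reach this height (|z−center|=3.500 > r=3); Taking the first minus the rest: none of the subtracted shapes is present at this height, so the r=3 cylinder is unchanged — 1 connected region; the cube at (6.5, 7.5) is not intersected at this z (z outside [6, 21]); Taking the first minus the rest: none of the subtracted shapes is present at this height, so the result so far is unchanged — 1 connected region; (whole slice rotated 5° about Z — lengths, areas and connectivity unchanged). Overall, the cross-section is a single solid region. Undo the 5° rotation: the query point maps to (0.487, -4.761) in the un-rotated model frame. The nearest boundary edge runs (-0.00, -3.00)→(1.15, -2.77); distance from the point to it = 1.82 mm. The point is not inside any of the regions above, so it lies outside the cross-section (1.82 mm from the nearest boundary).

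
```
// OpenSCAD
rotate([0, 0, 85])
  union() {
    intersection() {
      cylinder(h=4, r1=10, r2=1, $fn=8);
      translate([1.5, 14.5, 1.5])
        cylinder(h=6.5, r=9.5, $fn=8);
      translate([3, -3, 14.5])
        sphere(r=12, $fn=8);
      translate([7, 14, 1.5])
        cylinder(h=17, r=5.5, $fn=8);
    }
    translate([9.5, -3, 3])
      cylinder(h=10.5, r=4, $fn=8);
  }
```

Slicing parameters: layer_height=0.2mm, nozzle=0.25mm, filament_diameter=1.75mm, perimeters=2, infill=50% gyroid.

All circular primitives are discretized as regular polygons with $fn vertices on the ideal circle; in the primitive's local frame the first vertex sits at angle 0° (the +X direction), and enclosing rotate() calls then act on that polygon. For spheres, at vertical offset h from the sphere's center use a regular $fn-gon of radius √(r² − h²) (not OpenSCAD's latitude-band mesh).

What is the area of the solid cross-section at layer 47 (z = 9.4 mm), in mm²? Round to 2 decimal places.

45.25 mm²

At z = 9.4 mm: the cone is absent (z outside [0, 4]); the cylinder at (1.5, 14.5) is absent (z outside [1.5, 8]); the r=12 sphere at (3, -3) contributes a regular 8-gon of circumradius √(12²−5.1²) = 10.862 (area = (8/2)·10.862²·sin(360°/8) = 333.73 mm²); the cylinder at (7, 14): section is a regular 8-gon, circumradius r=5.5 (area = (8/2)·5.500²·sin(360°/8) = 85.56 mm²); After intersecting: at least one operand is absent at this height, so nothing remains; the r=4 cylinder at (9.5, -3) gives a regular 8-gon of circumradius 4 (constant along its height) (area = (8/2)·4.000²·sin(360°/8) = 45.25 mm²); Combining (union): only the r=4 cylinder at (9.5, -3) is present, so the union is just that shape — area = 45.25 mm²; (rotated 85° about Z; rotation is an isometry so areas/perimeters/island counts are preserved). Overall, the cross-section is a single solid region. Net area = 45.25 mm².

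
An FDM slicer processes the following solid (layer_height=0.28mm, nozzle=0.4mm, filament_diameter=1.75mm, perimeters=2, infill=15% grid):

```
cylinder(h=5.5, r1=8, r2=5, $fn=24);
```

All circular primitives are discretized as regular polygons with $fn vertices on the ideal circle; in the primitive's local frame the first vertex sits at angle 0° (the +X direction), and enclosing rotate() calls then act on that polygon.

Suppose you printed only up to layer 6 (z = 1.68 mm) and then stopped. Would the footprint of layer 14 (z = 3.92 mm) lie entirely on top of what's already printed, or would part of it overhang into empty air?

entirely on top

Compare the two slices. At z = 1.68: the cone: at t=0.305 of its height the radius interpolates to r₁+(r₂−r₁)t = 7.084, giving a regular 24-gon of that circumradius (area = (24/2)·7.084²·sin(360°/24) = 155.84 mm²). At z = 3.92: the cone (r1=8→r2=5) has section circumradius 5.862 here — a regular 24-gon (area = (24/2)·5.862²·sin(360°/24) = 106.72 mm²). Checking containment: the cross-section at z = 3.92 is a subset of the cross-section at z = 1.68.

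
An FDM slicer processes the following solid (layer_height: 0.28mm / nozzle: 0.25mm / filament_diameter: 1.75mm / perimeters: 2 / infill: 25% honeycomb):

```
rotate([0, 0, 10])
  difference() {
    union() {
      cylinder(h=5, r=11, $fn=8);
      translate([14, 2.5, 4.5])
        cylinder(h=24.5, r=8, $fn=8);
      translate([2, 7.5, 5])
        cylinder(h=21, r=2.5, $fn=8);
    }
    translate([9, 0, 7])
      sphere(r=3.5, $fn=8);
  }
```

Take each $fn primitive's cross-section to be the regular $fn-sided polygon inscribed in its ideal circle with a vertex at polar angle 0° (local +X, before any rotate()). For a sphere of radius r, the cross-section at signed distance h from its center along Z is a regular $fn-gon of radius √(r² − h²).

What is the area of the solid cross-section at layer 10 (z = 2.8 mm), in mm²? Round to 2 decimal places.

342.24 mm²

At z = 2.8 mm: the r=11 cylinder contributes a regular 8-gon of circumradius 11 (area = (8/2)·11.000²·sin(360°/8) = 342.24 mm²); the cylinder at (14, 2.5) does not reach this height (z outside [4.5, 29]); the cylinder at (2, 7.5) does not reach this height (z outside [5, 26]); Taking the union: only the r=11 cylinder is present, so the union is just that shape — area = 342.24 mm²; the sphere at (9, 0) is absent (|z−center|=4.200 > r=3.5); After the difference (first − rest): none of the subtracted shapes is present at this height, so that combined region is unchanged — area = 342.24 mm²; (whole slice rotated 10° about Z — lengths, areas and connectivity unchanged). Overall, the cross-section is a single solid region. Net area = 342.24 mm².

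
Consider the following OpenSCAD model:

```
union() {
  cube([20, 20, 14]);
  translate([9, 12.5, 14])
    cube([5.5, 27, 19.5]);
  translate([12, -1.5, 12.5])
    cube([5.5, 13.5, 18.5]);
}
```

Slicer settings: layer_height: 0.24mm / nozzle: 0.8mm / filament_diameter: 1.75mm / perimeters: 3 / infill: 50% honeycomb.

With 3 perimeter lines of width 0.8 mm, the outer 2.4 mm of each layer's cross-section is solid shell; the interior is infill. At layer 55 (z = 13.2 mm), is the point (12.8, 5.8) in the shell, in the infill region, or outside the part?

At z = 13.2 mm: the cube (footprint 20×20) is included at this height; the cube at (9, 12.5) is not intersected at this z (z outside [14, 33.5]); the 5.5×13.5 cube at (12, -1.5) contributes its full rectangle; Combining (union): the regions partially overlap (shared area 66.00 mm²), so overlapping operands fuse into one piece — 1 connected region. Overall, the cross-section is a single solid region. The nearest boundary edge runs (12.00, -1.50)→(12.00, 0.00); distance from the point to it = 5.85 mm. The point is inside the cross-section and 5.85 mm from the nearest boundary — more than the 2.4 mm shell width (3 × 0.8), so it's in the infill interior.

infill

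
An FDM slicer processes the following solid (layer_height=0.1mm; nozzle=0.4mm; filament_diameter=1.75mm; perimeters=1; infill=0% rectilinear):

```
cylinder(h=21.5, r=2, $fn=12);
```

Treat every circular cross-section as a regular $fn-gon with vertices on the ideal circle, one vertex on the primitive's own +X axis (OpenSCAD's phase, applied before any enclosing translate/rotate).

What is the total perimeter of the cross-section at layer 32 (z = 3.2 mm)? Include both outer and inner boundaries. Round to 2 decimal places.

12.42 mm

At z = 3.2 mm: the cylinder: section is a regular 12-gon, circumradius r=2 (perimeter = 2·12·2.000·sin(180°/12) = 12.42 mm). Overall, the cross-section is a single solid region. Total boundary length (outer) = 12.42 mm.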